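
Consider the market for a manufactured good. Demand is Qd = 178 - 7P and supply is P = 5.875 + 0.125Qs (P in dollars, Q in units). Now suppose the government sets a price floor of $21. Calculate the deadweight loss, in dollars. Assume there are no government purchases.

Rearranging supply gives Qs = 8P - 47. Without the control the market clears where 178 - 7P = 8P - 47, i.e. P* = 15 and Q* = 73.
The floor of 21 is above the equilibrium price 15, so it binds.
At P = 21: Qd = 178 - 7·21 = 31 and Qs = 8·21 - 47 = 121.
Quantity traded falls to 31. At Q = 31 the demand price is (178 - 31)/7 = 21 and the supply price is (47 + 31)/8 = 9.75.
Deadweight loss = ½ · (21 - 9.75) · (73 - 31) = ½ · 11.25 · 42 = 236.25.

236.25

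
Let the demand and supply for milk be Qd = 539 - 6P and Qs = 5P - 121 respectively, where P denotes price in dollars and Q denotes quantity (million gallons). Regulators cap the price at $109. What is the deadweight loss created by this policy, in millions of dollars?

Equilibrium: 539 - 6P = 5P - 121, so 660 = 11P and P* = 60, Q* = 179.
Since 109 is above P* = 60, the ceiling does not bind and the free-market outcome prevails.
Since the control does not bind, no trades are prevented and deadweight loss is zero.

0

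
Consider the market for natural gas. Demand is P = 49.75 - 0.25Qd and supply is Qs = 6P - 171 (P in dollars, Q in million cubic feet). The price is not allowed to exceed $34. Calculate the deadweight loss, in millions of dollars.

Rearranging demand gives Qd = 199 - 4P. Setting quantity demanded equal to quantity supplied, 199 - 4P = 6P - 171, gives P* = 37 and Q* = 51.
The ceiling of 34 is below the equilibrium price 37, so it binds.
At P = 34: Qd = 199 - 4·34 = 63 and Qs = 6·34 - 171 = 33.
Quantity traded falls to 33. At Q = 33 the demand price is (199 - 33)/4 = 41.5 and the supply price is (171 + 33)/6 = 34.
Deadweight loss = ½ · (41.5 - 34) · (51 - 33) = ½ · 7.5 · 18 = 67.5.

67.5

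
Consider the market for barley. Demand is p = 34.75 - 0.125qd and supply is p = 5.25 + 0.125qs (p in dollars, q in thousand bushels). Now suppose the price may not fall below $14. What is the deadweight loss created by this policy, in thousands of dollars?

Rearranging demand gives qd = 278 - 8p; rearranging supply gives qs = 8p - 42. Setting quantity demanded equal to quantity supplied, 278 - 8p = 8p - 42, gives p* = 20 and q* = 118.
The floor of 14 is below the equilibrium price 20, so it is not binding; the market clears at p* = 20, q* = 118.
Since the control does not bind, no trades are prevented and deadweight loss is zero.

0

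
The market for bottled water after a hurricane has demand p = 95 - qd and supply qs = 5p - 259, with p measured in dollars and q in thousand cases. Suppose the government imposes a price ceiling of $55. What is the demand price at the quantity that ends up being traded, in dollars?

79

Rearranging demand gives qd = 95 - p. Setting quantity demanded equal to quantity supplied, 95 - p = 5p - 259, gives p* = 59 and q* = 36.
The ceiling of 55 is below the equilibrium price 59, so it binds.
At p = 55: qd = 95 - 55 = 40 and qs = 5·55 - 259 = 16.
Only 16 units reach the market. On the demand curve, the marginal buyer's willingness to pay at q = 16 is (95 - 16) = 79.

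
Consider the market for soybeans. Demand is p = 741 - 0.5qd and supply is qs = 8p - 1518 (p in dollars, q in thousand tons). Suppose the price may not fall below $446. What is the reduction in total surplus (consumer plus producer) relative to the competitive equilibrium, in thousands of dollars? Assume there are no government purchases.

26645

Rearranging demand gives qd = 1482 - 2p. Equilibrium: 1482 - 2p = 8p - 1518, so 3000 = 10p and p* = 300, q* = 882.
Because the floor (446) lies above the market-clearing price, it is binding.
At p = 446: qd = 1482 - 2·446 = 590 and qs = 8·446 - 1518 = 2050.
Quantity traded falls to 590. At q = 590 the demand price is (1482 - 590)/2 = 446 and the supply price is (1518 + 590)/8 = 263.5.
Deadweight loss = ½ · (446 - 263.5) · (882 - 590) = ½ · 182.5 · 292 = 26645.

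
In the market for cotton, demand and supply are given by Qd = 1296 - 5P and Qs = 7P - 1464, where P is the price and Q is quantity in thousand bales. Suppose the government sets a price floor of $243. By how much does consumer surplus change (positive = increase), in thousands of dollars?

Equilibrium: 1296 - 5P = 7P - 1464, so 2760 = 12P and P* = 230, Q* = 146.
Because the floor (243) lies above the market-clearing price, it is binding.
At P = 243: Qd = 1296 - 5·243 = 81 and Qs = 7·243 - 1464 = 237.
Consumer surplus without the control is ½ · (259.2 - 230) · 146 = 2131.6.
With the floor, consumers buy 81 units at 243, so CS = ½ · (259.2 - 243) · 81 = 656.1.
Change in consumer surplus = 656.1 - 2131.6 = -1475.5.

-1475.5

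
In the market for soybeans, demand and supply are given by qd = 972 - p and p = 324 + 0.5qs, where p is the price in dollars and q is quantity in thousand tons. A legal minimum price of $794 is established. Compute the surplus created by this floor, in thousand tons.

Rearranging supply gives qs = 2p - 648. Equilibrium: 972 - p = 2p - 648, so 1620 = 3p and p* = 540, q* = 432.
Since 794 > 540, the floor is binding.
At p = 794: qd = 972 - 794 = 178 and qs = 2·794 - 648 = 940.
Surplus = qs - qd = 940 - 178 = 762.

762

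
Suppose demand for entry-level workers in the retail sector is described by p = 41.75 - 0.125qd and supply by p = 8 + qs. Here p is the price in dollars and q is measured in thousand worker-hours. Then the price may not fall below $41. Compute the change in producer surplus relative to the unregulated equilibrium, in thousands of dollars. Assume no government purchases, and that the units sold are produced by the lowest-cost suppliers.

-270

Rearranging demand gives qd = 334 - 8p; rearranging supply gives qs = p - 8. In a free market, 334 - 8p = p - 8 gives the equilibrium p* = 38, q* = 30.
Since 41 > 38, the floor is binding.
At p = 41: qd = 334 - 8·41 = 6 and qs = 41 - 8 = 33.
Producer surplus without the control is ½ · (38 - 8) · 30 = 450.
With the floor, 6 units are sold at 41. The supply price at q = 6 is 14, so PS = ½ · [(41 - 8) + (41 - 14)] · 6 = 180.
Change in producer surplus = 180 - 450 = -270.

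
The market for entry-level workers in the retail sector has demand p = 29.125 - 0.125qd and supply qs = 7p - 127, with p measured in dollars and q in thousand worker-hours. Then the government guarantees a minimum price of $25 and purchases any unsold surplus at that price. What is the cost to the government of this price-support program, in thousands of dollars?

Rearranging demand gives qd = 233 - 8p. In a free market, 233 - 8p = 7p - 127 gives the equilibrium p* = 24, q* = 41.
Because the floor (25) lies above the market-clearing price, it is binding.
At p = 25: qd = 233 - 8·25 = 33 and qs = 7·25 - 127 = 48.
Surplus = qs - qd = 15.
Government expenditure = surplus × support price = 15 × 25 = 375.

375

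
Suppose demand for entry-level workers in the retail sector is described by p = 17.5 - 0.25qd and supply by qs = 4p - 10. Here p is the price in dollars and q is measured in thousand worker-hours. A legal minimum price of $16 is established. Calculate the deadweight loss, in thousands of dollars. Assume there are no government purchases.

144

Rearranging demand gives qd = 70 - 4p. Without the control the market clears where 70 - 4p = 4p - 10, i.e. p* = 10 and q* = 30.
Because the floor (16) lies above the market-clearing price, it is binding.
At p = 16: qd = 70 - 4·16 = 6 and qs = 4·16 - 10 = 54.
Quantity traded falls to 6. At q = 6 the demand price is (70 - 6)/4 = 16 and the supply price is (10 + 6)/4 = 4.
Deadweight loss = ½ · (16 - 4) · (30 - 6) = ½ · 12 · 24 = 144.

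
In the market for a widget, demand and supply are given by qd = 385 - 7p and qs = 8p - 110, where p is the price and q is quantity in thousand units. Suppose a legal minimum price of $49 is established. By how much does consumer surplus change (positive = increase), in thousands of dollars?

-1568

Without the control the market clears where 385 - 7p = 8p - 110, i.e. p* = 33 and q* = 154.
Because the floor (49) lies above the market-clearing price, it is binding.
At p = 49: qd = 385 - 7·49 = 42 and qs = 8·49 - 110 = 282.
Consumer surplus without the control is ½ · (55 - 33) · 154 = 1694.
With the floor, consumers buy 42 units at 49, so CS = ½ · (55 - 49) · 42 = 126.
Change in consumer surplus = 126 - 1694 = -1568.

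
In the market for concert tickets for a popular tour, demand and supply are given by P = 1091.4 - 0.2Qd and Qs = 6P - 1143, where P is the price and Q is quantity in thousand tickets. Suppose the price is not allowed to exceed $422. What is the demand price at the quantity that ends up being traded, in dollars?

Rearranging demand gives Qd = 5457 - 5P. Setting quantity demanded equal to quantity supplied, 5457 - 5P = 6P - 1143, gives P* = 600 and Q* = 2457.
The ceiling of 422 is below the equilibrium price 600, so it binds.
At P = 422: Qd = 5457 - 5·422 = 3347 and Qs = 6·422 - 1143 = 1389.
Only 1389 units reach the market. On the demand curve, the marginal buyer's willingness to pay at Q = 1389 is (5457 - 1389)/5 = 813.6.

813.6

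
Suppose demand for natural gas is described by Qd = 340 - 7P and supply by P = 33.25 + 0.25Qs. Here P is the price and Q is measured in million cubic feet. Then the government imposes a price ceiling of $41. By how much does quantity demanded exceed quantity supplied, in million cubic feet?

22

Rearranging supply gives Qs = 4P - 133. Setting quantity demanded equal to quantity supplied, 340 - 7P = 4P - 133, gives P* = 43 and Q* = 39.
The ceiling of 41 is below the equilibrium price 43, so it binds.
At P = 41: Qd = 340 - 7·41 = 53 and Qs = 4·41 - 133 = 31.
Shortage = Qd - Qs = 53 - 31 = 22.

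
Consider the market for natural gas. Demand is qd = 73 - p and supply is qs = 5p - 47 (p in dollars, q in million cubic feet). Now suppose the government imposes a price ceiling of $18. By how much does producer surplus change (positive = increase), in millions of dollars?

Setting quantity demanded equal to quantity supplied, 73 - p = 5p - 47, gives p* = 20 and q* = 53.
The ceiling of 18 is below the equilibrium price 20, so it binds.
At p = 18: qd = 73 - 18 = 55 and qs = 5·18 - 47 = 43.
Producer surplus without the control is ½ · (20 - 9.4) · 53 = 280.9.
With the ceiling, producers sell 43 units at 18, so PS = ½ · (18 - 9.4) · 43 = 184.9.
Change in producer surplus = 184.9 - 280.9 = -96.

-96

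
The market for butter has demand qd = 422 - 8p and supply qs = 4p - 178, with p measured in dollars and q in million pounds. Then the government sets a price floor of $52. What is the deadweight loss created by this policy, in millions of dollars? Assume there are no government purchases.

Without the control the market clears where 422 - 8p = 4p - 178, i.e. p* = 50 and q* = 22.
Since 52 > 50, the floor is binding.
At p = 52: qd = 422 - 8·52 = 6 and qs = 4·52 - 178 = 30.
Quantity traded falls to 6. At q = 6 the demand price is (422 - 6)/8 = 52 and the supply price is (178 + 6)/4 = 46.
Deadweight loss = ½ · (52 - 46) · (22 - 6) = ½ · 6 · 16 = 48.

48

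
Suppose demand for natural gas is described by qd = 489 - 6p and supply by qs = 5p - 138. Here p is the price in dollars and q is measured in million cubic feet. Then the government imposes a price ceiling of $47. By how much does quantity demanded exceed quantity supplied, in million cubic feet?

110

Equilibrium: 489 - 6p = 5p - 138, so 627 = 11p and p* = 57, q* = 147.
The ceiling of 47 is below the equilibrium price 57, so it binds.
At p = 47: qd = 489 - 6·47 = 207 and qs = 5·47 - 138 = 97.
Shortage = qd - qs = 207 - 97 = 110.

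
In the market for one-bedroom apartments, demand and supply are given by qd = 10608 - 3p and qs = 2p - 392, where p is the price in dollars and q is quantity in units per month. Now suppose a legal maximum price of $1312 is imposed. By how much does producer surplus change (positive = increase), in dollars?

-2770560

Equilibrium: 10608 - 3p = 2p - 392, so 11000 = 5p and p* = 2200, q* = 4008.
Because the ceiling (1312) lies below the market-clearing price, it is binding.
At p = 1312: qd = 10608 - 3·1312 = 6672 and qs = 2·1312 - 392 = 2232.
Producer surplus without the control is ½ · (2200 - 196) · 4008 = 4016016.
With the ceiling, producers sell 2232 units at 1312, so PS = ½ · (1312 - 196) · 2232 = 1245456.
Change in producer surplus = 1245456 - 4016016 = -2770560.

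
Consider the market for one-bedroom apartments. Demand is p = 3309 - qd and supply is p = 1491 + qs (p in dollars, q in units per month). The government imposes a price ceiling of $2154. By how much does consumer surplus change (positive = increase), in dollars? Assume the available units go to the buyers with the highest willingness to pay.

132840

Rearranging demand gives qd = 3309 - p; rearranging supply gives qs = p - 1491. In a free market, 3309 - p = p - 1491 gives the equilibrium p* = 2400, q* = 909.
Because the ceiling (2154) lies below the market-clearing price, it is binding.
At p = 2154: qd = 3309 - 2154 = 1155 and qs = 2154 - 1491 = 663.
Consumer surplus without the control is ½ · (3309 - 2400) · 909 = 413140.5.
With the ceiling, 663 units are sold at 2154 (assume they go to the highest-value buyers). The demand price at q = 663 is 2646, so CS = ½ · [(3309 - 2154) + (2646 - 2154)] · 663 = 545980.5.
Change in consumer surplus = 545980.5 - 413140.5 = 132840.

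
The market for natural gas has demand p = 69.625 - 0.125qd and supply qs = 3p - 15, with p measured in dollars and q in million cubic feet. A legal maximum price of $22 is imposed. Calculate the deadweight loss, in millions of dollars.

1856.25

Rearranging demand gives qd = 557 - 8p. Setting quantity demanded equal to quantity supplied, 557 - 8p = 3p - 15, gives p* = 52 and q* = 141.
Because the ceiling (22) lies below the market-clearing price, it is binding.
At p = 22: qd = 557 - 8·22 = 381 and qs = 3·22 - 15 = 51.
Quantity traded falls to 51. At q = 51 the demand price is (557 - 51)/8 = 63.25 and the supply price is (15 + 51)/3 = 22.
Deadweight loss = ½ · (63.25 - 22) · (141 - 51) = ½ · 41.25 · 90 = 1856.25.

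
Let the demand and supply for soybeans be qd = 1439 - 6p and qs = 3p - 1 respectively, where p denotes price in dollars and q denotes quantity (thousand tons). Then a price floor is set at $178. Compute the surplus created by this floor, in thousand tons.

162

In a free market, 1439 - 6p = 3p - 1 gives the equilibrium p* = 160, q* = 479.
Since 178 > 160, the floor is binding.
At p = 178: qd = 1439 - 6·178 = 371 and qs = 3·178 - 1 = 533.
Surplus = qs - qd = 533 - 371 = 162.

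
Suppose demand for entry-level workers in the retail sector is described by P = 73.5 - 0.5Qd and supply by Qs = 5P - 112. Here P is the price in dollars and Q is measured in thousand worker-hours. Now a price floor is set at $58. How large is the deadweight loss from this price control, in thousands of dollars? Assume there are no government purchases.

617.4

Rearranging demand gives Qd = 147 - 2P. Equilibrium: 147 - 2P = 5P - 112, so 259 = 7P and P* = 37, Q* = 73.
Since 58 > 37, the floor is binding.
At P = 58: Qd = 147 - 2·58 = 31 and Qs = 5·58 - 112 = 178.
Quantity traded falls to 31. At Q = 31 the demand price is (147 - 31)/2 = 58 and the supply price is (112 + 31)/5 = 28.6.
Deadweight loss = ½ · (58 - 28.6) · (73 - 31) = ½ · 29.4 · 42 = 617.4.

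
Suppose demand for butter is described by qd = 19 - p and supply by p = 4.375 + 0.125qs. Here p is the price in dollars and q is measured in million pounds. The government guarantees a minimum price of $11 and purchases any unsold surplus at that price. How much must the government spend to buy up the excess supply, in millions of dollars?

Rearranging supply gives qs = 8p - 35. Setting quantity demanded equal to quantity supplied, 19 - p = 8p - 35, gives p* = 6 and q* = 13.
Because the floor (11) lies above the market-clearing price, it is binding.
At p = 11: qd = 19 - 11 = 8 and qs = 8·11 - 35 = 53.
Surplus = qs - qd = 45.
Government expenditure = surplus × support price = 45 × 11 = 495.

495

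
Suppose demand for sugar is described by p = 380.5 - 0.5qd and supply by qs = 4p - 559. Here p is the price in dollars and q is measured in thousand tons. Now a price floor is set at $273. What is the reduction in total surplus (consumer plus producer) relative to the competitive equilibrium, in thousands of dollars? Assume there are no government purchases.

Rearranging demand gives qd = 761 - 2p. In a free market, 761 - 2p = 4p - 559 gives the equilibrium p* = 220, q* = 321.
Because the floor (273) lies above the market-clearing price, it is binding.
At p = 273: qd = 761 - 2·273 = 215 and qs = 4·273 - 559 = 533.
Quantity traded falls to 215. At q = 215 the demand price is (761 - 215)/2 = 273 and the supply price is (559 + 215)/4 = 193.5.
Deadweight loss = ½ · (273 - 193.5) · (321 - 215) = ½ · 79.5 · 106 = 4213.5.

4213.5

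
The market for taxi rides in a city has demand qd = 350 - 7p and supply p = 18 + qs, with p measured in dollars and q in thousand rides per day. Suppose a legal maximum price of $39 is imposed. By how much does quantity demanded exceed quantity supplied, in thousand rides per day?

56

Rearranging supply gives qs = p - 18. Without the control the market clears where 350 - 7p = p - 18, i.e. p* = 46 and q* = 28.
Because the ceiling (39) lies below the market-clearing price, it is binding.
At p = 39: qd = 350 - 7·39 = 77 and qs = 39 - 18 = 21.
Shortage = qd - qs = 77 - 21 = 56.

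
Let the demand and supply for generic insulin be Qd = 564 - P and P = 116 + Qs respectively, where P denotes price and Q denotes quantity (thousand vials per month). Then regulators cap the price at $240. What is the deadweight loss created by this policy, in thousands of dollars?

10000

Rearranging supply gives Qs = P - 116. In a free market, 564 - P = P - 116 gives the equilibrium P* = 340, Q* = 224.
Since 240 < 340, the ceiling is binding.
At P = 240: Qd = 564 - 240 = 324 and Qs = 240 - 116 = 124.
Quantity traded falls to 124. At Q = 124 the demand price is 564 - 124 = 440 and the supply price is 116 + 124 = 240.
Deadweight loss = ½ · (440 - 240) · (224 - 124) = ½ · 200 · 100 = 10000.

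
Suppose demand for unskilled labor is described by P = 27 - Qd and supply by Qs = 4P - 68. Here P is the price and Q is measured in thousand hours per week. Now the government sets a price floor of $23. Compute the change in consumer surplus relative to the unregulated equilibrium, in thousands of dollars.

-24

Rearranging demand gives Qd = 27 - P. Equilibrium: 27 - P = 4P - 68, so 95 = 5P and P* = 19, Q* = 8.
Since 23 > 19, the floor is binding.
At P = 23: Qd = 27 - 23 = 4 and Qs = 4·23 - 68 = 24.
Consumer surplus without the control is ½ · (27 - 19) · 8 = 32.
With the floor, consumers buy 4 units at 23, so CS = ½ · (27 - 23) · 4 = 8.
Change in consumer surplus = 8 - 32 = -24.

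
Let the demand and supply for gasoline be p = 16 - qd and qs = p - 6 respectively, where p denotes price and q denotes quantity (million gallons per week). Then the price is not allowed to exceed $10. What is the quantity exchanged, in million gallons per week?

Rearranging demand gives qd = 16 - p. Equilibrium: 16 - p = p - 6, so 22 = 2p and p* = 11, q* = 5.
Since 10 < 11, the ceiling is binding.
At p = 10: qd = 16 - 10 = 6 and qs = 10 - 6 = 4.
The quantity actually transacted is the short side, supply: 4.

4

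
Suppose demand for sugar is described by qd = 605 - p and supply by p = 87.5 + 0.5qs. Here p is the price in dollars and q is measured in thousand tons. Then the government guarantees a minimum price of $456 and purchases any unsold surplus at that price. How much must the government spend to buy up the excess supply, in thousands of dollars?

Rearranging supply gives qs = 2p - 175. Equilibrium: 605 - p = 2p - 175, so 780 = 3p and p* = 260, q* = 345.
The floor of 456 is above the equilibrium price 260, so it binds.
At p = 456: qd = 605 - 456 = 149 and qs = 2·456 - 175 = 737.
Surplus = qs - qd = 588.
Government expenditure = surplus × support price = 588 × 456 = 268128.

268128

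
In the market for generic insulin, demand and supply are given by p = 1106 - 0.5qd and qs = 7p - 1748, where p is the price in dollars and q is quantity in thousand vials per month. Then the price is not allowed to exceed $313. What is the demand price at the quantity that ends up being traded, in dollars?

884.5

Rearranging demand gives qd = 2212 - 2p. Equilibrium: 2212 - 2p = 7p - 1748, so 3960 = 9p and p* = 440, q* = 1332.
Because the ceiling (313) lies below the market-clearing price, it is binding.
At p = 313: qd = 2212 - 2·313 = 1586 and qs = 7·313 - 1748 = 443.
Only 443 units reach the market. On the demand curve, the marginal buyer's willingness to pay at q = 443 is (2212 - 443)/2 = 884.5.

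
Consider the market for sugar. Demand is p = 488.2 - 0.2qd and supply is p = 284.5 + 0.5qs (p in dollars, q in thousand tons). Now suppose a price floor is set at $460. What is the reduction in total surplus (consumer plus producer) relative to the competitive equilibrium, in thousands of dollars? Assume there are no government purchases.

7875

Rearranging demand gives qd = 2441 - 5p; rearranging supply gives qs = 2p - 569. Without the control the market clears where 2441 - 5p = 2p - 569, i.e. p* = 430 and q* = 291.
The floor of 460 is above the equilibrium price 430, so it binds.
At p = 460: qd = 2441 - 5·460 = 141 and qs = 2·460 - 569 = 351.
Quantity traded falls to 141. At q = 141 the demand price is (2441 - 141)/5 = 460 and the supply price is (569 + 141)/2 = 355.
Deadweight loss = ½ · (460 - 355) · (291 - 141) = ½ · 105 · 150 = 7875.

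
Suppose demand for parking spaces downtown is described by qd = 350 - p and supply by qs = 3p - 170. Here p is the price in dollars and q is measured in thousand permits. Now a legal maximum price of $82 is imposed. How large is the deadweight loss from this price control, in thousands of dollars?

13824

In a free market, 350 - p = 3p - 170 gives the equilibrium p* = 130, q* = 220.
Because the ceiling (82) lies below the market-clearing price, it is binding.
At p = 82: qd = 350 - 82 = 268 and qs = 3·82 - 170 = 76.
Quantity traded falls to 76. At q = 76 the demand price is 350 - 76 = 274 and the supply price is (170 + 76)/3 = 82.
Deadweight loss = ½ · (274 - 82) · (220 - 76) = ½ · 192 · 144 = 13824.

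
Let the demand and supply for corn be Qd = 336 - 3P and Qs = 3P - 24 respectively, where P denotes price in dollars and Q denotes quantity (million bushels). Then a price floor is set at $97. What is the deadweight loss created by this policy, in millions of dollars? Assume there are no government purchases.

4107

Without the control the market clears where 336 - 3P = 3P - 24, i.e. P* = 60 and Q* = 156.
Since 97 > 60, the floor is binding.
At P = 97: Qd = 336 - 3·97 = 45 and Qs = 3·97 - 24 = 267.
Quantity traded falls to 45. At Q = 45 the demand price is (336 - 45)/3 = 97 and the supply price is (24 + 45)/3 = 23.
Deadweight loss = ½ · (97 - 23) · (156 - 45) = ½ · 74 · 111 = 4107.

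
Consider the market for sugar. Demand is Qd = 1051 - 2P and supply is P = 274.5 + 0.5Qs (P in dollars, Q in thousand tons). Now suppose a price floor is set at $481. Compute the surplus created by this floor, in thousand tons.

324

Rearranging supply gives Qs = 2P - 549. Equilibrium: 1051 - 2P = 2P - 549, so 1600 = 4P and P* = 400, Q* = 251.
Because the floor (481) lies above the market-clearing price, it is binding.
At P = 481: Qd = 1051 - 2·481 = 89 and Qs = 2·481 - 549 = 413.
Surplus = Qs - Qd = 413 - 89 = 324.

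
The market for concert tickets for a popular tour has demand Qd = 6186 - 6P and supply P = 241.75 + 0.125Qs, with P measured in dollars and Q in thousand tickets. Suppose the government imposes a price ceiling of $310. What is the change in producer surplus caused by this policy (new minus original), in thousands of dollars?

-439020

Rearranging supply gives Qs = 8P - 1934. Equilibrium: 6186 - 6P = 8P - 1934, so 8120 = 14P and P* = 580, Q* = 2706.
Because the ceiling (310) lies below the market-clearing price, it is binding.
At P = 310: Qd = 6186 - 6·310 = 4326 and Qs = 8·310 - 1934 = 546.
Producer surplus without the control is ½ · (580 - 241.75) · 2706 = 457652.25.
With the ceiling, producers sell 546 units at 310, so PS = ½ · (310 - 241.75) · 546 = 18632.25.
Change in producer surplus = 18632.25 - 457652.25 = -439020.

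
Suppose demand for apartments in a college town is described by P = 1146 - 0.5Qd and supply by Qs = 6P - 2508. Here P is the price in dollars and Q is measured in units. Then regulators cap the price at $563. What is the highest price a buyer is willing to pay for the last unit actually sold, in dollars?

Rearranging demand gives Qd = 2292 - 2P. In a free market, 2292 - 2P = 6P - 2508 gives the equilibrium P* = 600, Q* = 1092.
Since 563 < 600, the ceiling is binding.
At P = 563: Qd = 2292 - 2·563 = 1166 and Qs = 6·563 - 2508 = 870.
Only 870 units reach the market. On the demand curve, the marginal buyer's willingness to pay at Q = 870 is (2292 - 870)/2 = 711.

711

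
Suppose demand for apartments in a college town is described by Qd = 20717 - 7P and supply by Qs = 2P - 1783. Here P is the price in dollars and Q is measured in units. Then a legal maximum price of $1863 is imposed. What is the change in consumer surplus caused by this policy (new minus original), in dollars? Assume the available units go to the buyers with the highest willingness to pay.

Equilibrium: 20717 - 7P = 2P - 1783, so 22500 = 9P and P* = 2500, Q* = 3217.
Because the ceiling (1863) lies below the market-clearing price, it is binding.
At P = 1863: Qd = 20717 - 7·1863 = 7676 and Qs = 2·1863 - 1783 = 1943.
Consumer surplus without the control is ½ · (20717/7 - 2500) · 3217 = 10349089/14.
With the ceiling, 1943 units are sold at 1863 (assume they go to the highest-value buyers). The demand price at Q = 1943 is 2682, so CS = ½ · [(20717/7 - 1863) + (2682 - 1863)] · 1943 = 26053687/14.
Change in consumer surplus = 26053687/14 - 10349089/14 = 1121757.

1121757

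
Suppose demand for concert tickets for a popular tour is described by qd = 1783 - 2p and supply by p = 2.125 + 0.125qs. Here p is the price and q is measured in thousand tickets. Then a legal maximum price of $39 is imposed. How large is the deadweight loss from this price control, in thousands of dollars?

397620

Rearranging supply gives qs = 8p - 17. Setting quantity demanded equal to quantity supplied, 1783 - 2p = 8p - 17, gives p* = 180 and q* = 1423.
Since 39 < 180, the ceiling is binding.
At p = 39: qd = 1783 - 2·39 = 1705 and qs = 8·39 - 17 = 295.
Quantity traded falls to 295. At q = 295 the demand price is (1783 - 295)/2 = 744 and the supply price is (17 + 295)/8 = 39.
Deadweight loss = ½ · (744 - 39) · (1423 - 295) = ½ · 705 · 1128 = 397620.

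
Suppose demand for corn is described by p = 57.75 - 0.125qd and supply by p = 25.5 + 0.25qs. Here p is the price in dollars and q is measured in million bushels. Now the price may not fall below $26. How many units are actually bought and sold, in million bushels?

Rearranging demand gives qd = 462 - 8p; rearranging supply gives qs = 4p - 102. In a free market, 462 - 8p = 4p - 102 gives the equilibrium p* = 47, q* = 86.
The floor of 26 is below the equilibrium price 47, so it is not binding; the market clears at p* = 47, q* = 86.

86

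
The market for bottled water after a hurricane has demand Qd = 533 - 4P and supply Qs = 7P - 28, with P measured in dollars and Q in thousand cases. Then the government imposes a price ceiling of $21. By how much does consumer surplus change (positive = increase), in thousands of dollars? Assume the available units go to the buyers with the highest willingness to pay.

In a free market, 533 - 4P = 7P - 28 gives the equilibrium P* = 51, Q* = 329.
The ceiling of 21 is below the equilibrium price 51, so it binds.
At P = 21: Qd = 533 - 4·21 = 449 and Qs = 7·21 - 28 = 119.
Consumer surplus without the control is ½ · (133.25 - 51) · 329 = 13530.125.
With the ceiling, 119 units are sold at 21 (assume they go to the highest-value buyers). The demand price at Q = 119 is 103.5, so CS = ½ · [(133.25 - 21) + (103.5 - 21)] · 119 = 11587.625.
Change in consumer surplus = 11587.625 - 13530.125 = -1942.5.

-1942.5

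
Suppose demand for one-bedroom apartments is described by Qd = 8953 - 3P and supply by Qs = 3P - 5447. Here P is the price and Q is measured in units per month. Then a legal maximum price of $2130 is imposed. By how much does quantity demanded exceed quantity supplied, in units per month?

1620

In a free market, 8953 - 3P = 3P - 5447 gives the equilibrium P* = 2400, Q* = 1753.
Since 2130 < 2400, the ceiling is binding.
At P = 2130: Qd = 8953 - 3·2130 = 2563 and Qs = 3·2130 - 5447 = 943.
Shortage = Qd - Qs = 2563 - 943 = 1620.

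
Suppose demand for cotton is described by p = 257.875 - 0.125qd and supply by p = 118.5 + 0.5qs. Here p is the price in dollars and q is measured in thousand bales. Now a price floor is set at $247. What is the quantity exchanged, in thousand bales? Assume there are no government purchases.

Rearranging demand gives qd = 2063 - 8p; rearranging supply gives qs = 2p - 237. Equilibrium: 2063 - 8p = 2p - 237, so 2300 = 10p and p* = 230, q* = 223.
The floor of 247 is above the equilibrium price 230, so it binds.
At p = 247: qd = 2063 - 8·247 = 87 and qs = 2·247 - 237 = 257.
The quantity actually transacted is the short side, demand: 87.

87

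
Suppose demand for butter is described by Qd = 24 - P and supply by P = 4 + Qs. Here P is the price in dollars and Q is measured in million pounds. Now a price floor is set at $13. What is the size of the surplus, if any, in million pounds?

0

Rearranging supply gives Qs = P - 4. Equilibrium: 24 - P = P - 4, so 28 = 2P and P* = 14, Q* = 10.
Since 13 is below P* = 14, the floor does not bind and the free-market outcome prevails.
Since the control does not bind, there is no surplus.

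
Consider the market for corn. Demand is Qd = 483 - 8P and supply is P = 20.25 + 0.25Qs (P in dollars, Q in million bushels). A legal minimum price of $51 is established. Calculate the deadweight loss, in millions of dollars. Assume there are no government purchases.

Rearranging supply gives Qs = 4P - 81. Setting quantity demanded equal to quantity supplied, 483 - 8P = 4P - 81, gives P* = 47 and Q* = 107.
Because the floor (51) lies above the market-clearing price, it is binding.
At P = 51: Qd = 483 - 8·51 = 75 and Qs = 4·51 - 81 = 123.
Quantity traded falls to 75. At Q = 75 the demand price is (483 - 75)/8 = 51 and the supply price is (81 + 75)/4 = 39.
Deadweight loss = ½ · (51 - 39) · (107 - 75) = ½ · 12 · 32 = 192.

192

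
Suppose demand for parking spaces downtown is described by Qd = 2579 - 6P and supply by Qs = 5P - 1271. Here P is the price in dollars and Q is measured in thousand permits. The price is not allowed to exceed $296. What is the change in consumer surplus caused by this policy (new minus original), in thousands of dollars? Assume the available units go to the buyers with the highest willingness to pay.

Equilibrium: 2579 - 6P = 5P - 1271, so 3850 = 11P and P* = 350, Q* = 479.
Since 296 < 350, the ceiling is binding.
At P = 296: Qd = 2579 - 6·296 = 803 and Qs = 5·296 - 1271 = 209.
Consumer surplus without the control is ½ · (2579/6 - 350) · 479 = 229441/12.
With the ceiling, 209 units are sold at 296 (assume they go to the highest-value buyers). The demand price at Q = 209 is 395, so CS = ½ · [(2579/6 - 296) + (395 - 296)] · 209 = 291973/12.
Change in consumer surplus = 291973/12 - 229441/12 = 5211.

5211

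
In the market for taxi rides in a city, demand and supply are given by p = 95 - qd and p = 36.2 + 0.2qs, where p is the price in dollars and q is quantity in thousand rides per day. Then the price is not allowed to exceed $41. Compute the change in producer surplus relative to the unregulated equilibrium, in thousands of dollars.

-182.5

Rearranging demand gives qd = 95 - p; rearranging supply gives qs = 5p - 181. Equilibrium: 95 - p = 5p - 181, so 276 = 6p and p* = 46, q* = 49.
The ceiling of 41 is below the equilibrium price 46, so it binds.
At p = 41: qd = 95 - 41 = 54 and qs = 5·41 - 181 = 24.
Producer surplus without the control is ½ · (46 - 36.2) · 49 = 240.1.
With the ceiling, producers sell 24 units at 41, so PS = ½ · (41 - 36.2) · 24 = 57.6.
Change in producer surplus = 57.6 - 240.1 = -182.5.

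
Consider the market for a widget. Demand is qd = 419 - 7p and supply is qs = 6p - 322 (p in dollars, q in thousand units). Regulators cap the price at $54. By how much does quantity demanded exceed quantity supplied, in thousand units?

39

In a free market, 419 - 7p = 6p - 322 gives the equilibrium p* = 57, q* = 20.
Because the ceiling (54) lies below the market-clearing price, it is binding.
At p = 54: qd = 419 - 7·54 = 41 and qs = 6·54 - 322 = 2.
Shortage = qd - qs = 41 - 2 = 39.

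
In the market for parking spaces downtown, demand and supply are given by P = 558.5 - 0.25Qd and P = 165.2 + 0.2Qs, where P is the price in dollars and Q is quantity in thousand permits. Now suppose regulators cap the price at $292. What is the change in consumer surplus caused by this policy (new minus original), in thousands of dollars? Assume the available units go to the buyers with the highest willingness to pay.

Rearranging demand gives Qd = 2234 - 4P; rearranging supply gives Qs = 5P - 826. Equilibrium: 2234 - 4P = 5P - 826, so 3060 = 9P and P* = 340, Q* = 874.
Since 292 < 340, the ceiling is binding.
At P = 292: Qd = 2234 - 4·292 = 1066 and Qs = 5·292 - 826 = 634.
Consumer surplus without the control is ½ · (558.5 - 340) · 874 = 95484.5.
With the ceiling, 634 units are sold at 292 (assume they go to the highest-value buyers). The demand price at Q = 634 is 400, so CS = ½ · [(558.5 - 292) + (400 - 292)] · 634 = 118716.5.
Change in consumer surplus = 118716.5 - 95484.5 = 23232.

23232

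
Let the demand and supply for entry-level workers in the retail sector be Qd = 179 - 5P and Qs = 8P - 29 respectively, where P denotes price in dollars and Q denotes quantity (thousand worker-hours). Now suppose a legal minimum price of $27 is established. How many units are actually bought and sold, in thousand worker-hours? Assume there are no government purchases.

Setting quantity demanded equal to quantity supplied, 179 - 5P = 8P - 29, gives P* = 16 and Q* = 99.
The floor of 27 is above the equilibrium price 16, so it binds.
At P = 27: Qd = 179 - 5·27 = 44 and Qs = 8·27 - 29 = 187.
The quantity actually transacted is the short side, demand: 44.

44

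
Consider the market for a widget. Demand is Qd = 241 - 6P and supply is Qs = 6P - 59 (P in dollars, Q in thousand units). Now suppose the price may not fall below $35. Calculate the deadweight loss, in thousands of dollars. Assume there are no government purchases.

Setting quantity demanded equal to quantity supplied, 241 - 6P = 6P - 59, gives P* = 25 and Q* = 91.
The floor of 35 is above the equilibrium price 25, so it binds.
At P = 35: Qd = 241 - 6·35 = 31 and Qs = 6·35 - 59 = 151.
Quantity traded falls to 31. At Q = 31 the demand price is (241 - 31)/6 = 35 and the supply price is (59 + 31)/6 = 15.
Deadweight loss = ½ · (35 - 15) · (91 - 31) = ½ · 20 · 60 = 600.

600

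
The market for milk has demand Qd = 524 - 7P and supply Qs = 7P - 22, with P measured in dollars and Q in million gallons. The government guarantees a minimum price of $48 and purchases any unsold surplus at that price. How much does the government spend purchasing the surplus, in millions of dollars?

6048

Equilibrium: 524 - 7P = 7P - 22, so 546 = 14P and P* = 39, Q* = 251.
The floor of 48 is above the equilibrium price 39, so it binds.
At P = 48: Qd = 524 - 7·48 = 188 and Qs = 7·48 - 22 = 314.
Surplus = Qs - Qd = 126.
Government expenditure = surplus × support price = 126 × 48 = 6048.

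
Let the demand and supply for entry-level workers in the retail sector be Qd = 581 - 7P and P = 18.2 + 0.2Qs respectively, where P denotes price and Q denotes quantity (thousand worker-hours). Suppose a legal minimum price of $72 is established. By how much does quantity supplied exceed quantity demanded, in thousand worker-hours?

Rearranging supply gives Qs = 5P - 91. Setting quantity demanded equal to quantity supplied, 581 - 7P = 5P - 91, gives P* = 56 and Q* = 189.
Because the floor (72) lies above the market-clearing price, it is binding.
At P = 72: Qd = 581 - 7·72 = 77 and Qs = 5·72 - 91 = 269.
Surplus = Qs - Qd = 269 - 77 = 192.

192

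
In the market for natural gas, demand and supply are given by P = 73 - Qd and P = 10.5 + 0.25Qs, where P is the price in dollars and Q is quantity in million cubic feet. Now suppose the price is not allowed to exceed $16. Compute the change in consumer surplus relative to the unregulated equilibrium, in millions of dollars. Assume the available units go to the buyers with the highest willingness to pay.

Rearranging demand gives Qd = 73 - P; rearranging supply gives Qs = 4P - 42. Without the control the market clears where 73 - P = 4P - 42, i.e. P* = 23 and Q* = 50.
The ceiling of 16 is below the equilibrium price 23, so it binds.
At P = 16: Qd = 73 - 16 = 57 and Qs = 4·16 - 42 = 22.
Consumer surplus without the control is ½ · (73 - 23) · 50 = 1250.
With the ceiling, 22 units are sold at 16 (assume they go to the highest-value buyers). The demand price at Q = 22 is 51, so CS = ½ · [(73 - 16) + (51 - 16)] · 22 = 1012.
Change in consumer surplus = 1012 - 1250 = -238.

-238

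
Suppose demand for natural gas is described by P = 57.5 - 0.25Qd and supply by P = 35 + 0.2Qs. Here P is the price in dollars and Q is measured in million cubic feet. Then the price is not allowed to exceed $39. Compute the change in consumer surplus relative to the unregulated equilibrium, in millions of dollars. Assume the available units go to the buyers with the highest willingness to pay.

7.5

Rearranging demand gives Qd = 230 - 4P; rearranging supply gives Qs = 5P - 175. Equilibrium: 230 - 4P = 5P - 175, so 405 = 9P and P* = 45, Q* = 50.
Since 39 < 45, the ceiling is binding.
At P = 39: Qd = 230 - 4·39 = 74 and Qs = 5·39 - 175 = 20.
Consumer surplus without the control is ½ · (57.5 - 45) · 50 = 312.5.
With the ceiling, 20 units are sold at 39 (assume they go to the highest-value buyers). The demand price at Q = 20 is 52.5, so CS = ½ · [(57.5 - 39) + (52.5 - 39)] · 20 = 320.
Change in consumer surplus = 320 - 312.5 = 7.5.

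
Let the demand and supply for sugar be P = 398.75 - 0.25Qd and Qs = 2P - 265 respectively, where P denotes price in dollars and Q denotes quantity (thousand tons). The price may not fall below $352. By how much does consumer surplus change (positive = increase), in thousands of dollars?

-11382

Rearranging demand gives Qd = 1595 - 4P. Equilibrium: 1595 - 4P = 2P - 265, so 1860 = 6P and P* = 310, Q* = 355.
The floor of 352 is above the equilibrium price 310, so it binds.
At P = 352: Qd = 1595 - 4·352 = 187 and Qs = 2·352 - 265 = 439.
Consumer surplus without the control is ½ · (398.75 - 310) · 355 = 15753.125.
With the floor, consumers buy 187 units at 352, so CS = ½ · (398.75 - 352) · 187 = 4371.125.
Change in consumer surplus = 4371.125 - 15753.125 = -11382.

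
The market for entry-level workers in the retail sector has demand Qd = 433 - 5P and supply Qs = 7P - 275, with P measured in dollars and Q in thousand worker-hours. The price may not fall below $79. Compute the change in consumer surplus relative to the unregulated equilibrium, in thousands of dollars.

Setting quantity demanded equal to quantity supplied, 433 - 5P = 7P - 275, gives P* = 59 and Q* = 138.
Because the floor (79) lies above the market-clearing price, it is binding.
At P = 79: Qd = 433 - 5·79 = 38 and Qs = 7·79 - 275 = 278.
Consumer surplus without the control is ½ · (86.6 - 59) · 138 = 1904.4.
With the floor, consumers buy 38 units at 79, so CS = ½ · (86.6 - 79) · 38 = 144.4.
Change in consumer surplus = 144.4 - 1904.4 = -1760.

-1760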